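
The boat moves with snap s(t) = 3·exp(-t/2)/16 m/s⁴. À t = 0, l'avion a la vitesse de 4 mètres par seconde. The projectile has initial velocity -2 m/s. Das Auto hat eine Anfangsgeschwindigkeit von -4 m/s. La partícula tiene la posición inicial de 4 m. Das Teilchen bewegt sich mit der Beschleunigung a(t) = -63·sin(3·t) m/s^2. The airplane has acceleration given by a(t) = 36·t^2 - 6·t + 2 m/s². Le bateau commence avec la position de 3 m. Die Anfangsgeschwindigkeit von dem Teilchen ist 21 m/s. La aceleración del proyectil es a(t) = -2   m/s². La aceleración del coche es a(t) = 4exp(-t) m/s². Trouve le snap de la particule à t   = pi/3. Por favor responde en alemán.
Wir müssen unsere Gleichung für die Beschleunigung a(t) = -63·sin(3·t) 2-mal ableiten. Durch Ableiten von der Beschleunigung erhalten wir den Ruck: j(t) = -189·cos(3·t). Durch Ableiten von dem Ruck erhalten wir den Snap: s(t) = 567·sin(3·t). Wir haben den Snap s(t) = 567·sin(3·t). Durch Einsetzen von t = pi/3: s(pi/3) = 0.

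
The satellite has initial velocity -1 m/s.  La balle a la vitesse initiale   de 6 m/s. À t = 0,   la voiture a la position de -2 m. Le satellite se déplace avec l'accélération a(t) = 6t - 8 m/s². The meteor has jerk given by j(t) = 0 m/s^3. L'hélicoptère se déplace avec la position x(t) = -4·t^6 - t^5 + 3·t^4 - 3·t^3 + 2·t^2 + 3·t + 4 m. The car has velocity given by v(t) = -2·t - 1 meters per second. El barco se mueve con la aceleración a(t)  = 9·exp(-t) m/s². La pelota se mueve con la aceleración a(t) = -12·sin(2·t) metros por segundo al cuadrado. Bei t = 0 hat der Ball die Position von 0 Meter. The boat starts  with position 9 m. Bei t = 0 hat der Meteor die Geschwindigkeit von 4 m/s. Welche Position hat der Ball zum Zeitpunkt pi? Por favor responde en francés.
Pour résoudre ceci, nous devons prendre 2 primitives de notre équation de l'accélération a(t) = -12·sin(2·t). La primitive de l'accélération est la vitesse. En utilisant v(0) = 6, nous obtenons v(t) = 6·cos(2·t). En intégrant la vitesse et en utilisant la condition initiale x(0) = 0, nous obtenons x(t) = 3·sin(2·t). Nous avons la position x(t) = 3·sin(2·t). En substituant t = pi: x(pi) = 0.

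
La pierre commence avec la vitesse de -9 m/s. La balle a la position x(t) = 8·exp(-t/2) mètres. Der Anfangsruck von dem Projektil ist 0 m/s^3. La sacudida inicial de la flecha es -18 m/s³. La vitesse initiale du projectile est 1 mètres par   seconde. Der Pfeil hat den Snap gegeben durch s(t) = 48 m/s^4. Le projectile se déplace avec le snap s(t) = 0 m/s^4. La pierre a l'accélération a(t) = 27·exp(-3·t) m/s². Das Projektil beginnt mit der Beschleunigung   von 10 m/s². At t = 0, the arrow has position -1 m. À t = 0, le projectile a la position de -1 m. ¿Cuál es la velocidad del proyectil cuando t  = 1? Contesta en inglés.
We need to integrate our snap equation s(t) = 0 3 times. Finding the integral of s(t) and using j(0) = 0: j(t) = 0. Taking ∫j(t)dt and applying a(0) = 10, we find a(t) = 10. Finding the integral of a(t) and using v(0) = 1: v(t) = 10·t + 1. From the given velocity equation v(t) = 10·t + 1, we substitute t = 1 to get v = 11.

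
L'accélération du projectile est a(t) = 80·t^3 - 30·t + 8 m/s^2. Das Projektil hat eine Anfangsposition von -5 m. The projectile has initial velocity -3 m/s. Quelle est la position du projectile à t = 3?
Nous devons intégrer notre équation de l'accélération a(t) = 80·t^3 - 30·t + 8 2 fois. En prenant ∫a(t)dt et en appliquant v(0) = -3, nous trouvons v(t) = 20·t^4 - 15·t^2 + 8·t - 3. En intégrant la vitesse et en utilisant la condition initiale x(0) = -5, nous obtenons x(t) = 4·t^5 - 5·t^3 + 4·t^2 - 3·t - 5. Nous avons la position x(t) = 4·t^5 - 5·t^3 + 4·t^2 - 3·t - 5. En substituant t = 3: x(3) = 859.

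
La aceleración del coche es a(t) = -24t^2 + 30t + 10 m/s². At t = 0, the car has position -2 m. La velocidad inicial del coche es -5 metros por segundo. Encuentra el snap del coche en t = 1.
Partiendo de la aceleración a(t) = -24·t^2 + 30·t + 10, tomamos 2 derivadas. Derivando la aceleración, obtenemos la sacudida: j(t) = 30 - 48·t. Derivando la sacudida, obtenemos el snap: s(t) = -48. Tenemos el snap s(t) = -48. Sustituyendo t = 1: s(1) = -48.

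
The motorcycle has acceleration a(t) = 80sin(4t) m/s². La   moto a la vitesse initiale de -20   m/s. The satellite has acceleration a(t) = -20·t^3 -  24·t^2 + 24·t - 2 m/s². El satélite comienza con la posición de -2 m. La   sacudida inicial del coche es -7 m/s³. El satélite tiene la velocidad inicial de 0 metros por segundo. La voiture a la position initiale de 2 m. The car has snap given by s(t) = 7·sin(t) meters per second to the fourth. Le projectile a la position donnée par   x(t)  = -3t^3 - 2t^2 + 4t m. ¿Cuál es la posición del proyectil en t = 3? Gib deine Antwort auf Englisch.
From the given position equation x(t) = -3·t^3 - 2·t^2 + 4·t, we substitute t = 3 to get x = -87.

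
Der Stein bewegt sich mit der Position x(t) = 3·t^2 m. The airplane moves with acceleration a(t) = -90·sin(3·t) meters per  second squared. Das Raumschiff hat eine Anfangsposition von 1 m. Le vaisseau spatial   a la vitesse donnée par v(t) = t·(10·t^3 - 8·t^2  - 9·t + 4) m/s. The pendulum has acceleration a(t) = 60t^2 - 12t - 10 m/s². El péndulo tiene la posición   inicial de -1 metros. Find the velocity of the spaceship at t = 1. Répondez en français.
De l'équation de la vitesse v(t) = t·(10·t^3 - 8·t^2 - 9·t + 4), nous substituons t = 1 pour obtenir v = -3.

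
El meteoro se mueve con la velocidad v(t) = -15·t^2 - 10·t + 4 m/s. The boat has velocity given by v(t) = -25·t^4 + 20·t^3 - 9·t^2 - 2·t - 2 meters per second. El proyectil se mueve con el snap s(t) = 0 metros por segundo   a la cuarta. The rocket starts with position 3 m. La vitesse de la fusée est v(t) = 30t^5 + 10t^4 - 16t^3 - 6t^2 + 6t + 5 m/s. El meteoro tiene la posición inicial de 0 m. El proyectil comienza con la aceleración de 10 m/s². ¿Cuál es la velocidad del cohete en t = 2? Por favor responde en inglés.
We have velocity v(t) = 30·t^5 + 10·t^4 - 16·t^3 - 6·t^2 + 6·t + 5. Substituting t = 2: v(2) = 985.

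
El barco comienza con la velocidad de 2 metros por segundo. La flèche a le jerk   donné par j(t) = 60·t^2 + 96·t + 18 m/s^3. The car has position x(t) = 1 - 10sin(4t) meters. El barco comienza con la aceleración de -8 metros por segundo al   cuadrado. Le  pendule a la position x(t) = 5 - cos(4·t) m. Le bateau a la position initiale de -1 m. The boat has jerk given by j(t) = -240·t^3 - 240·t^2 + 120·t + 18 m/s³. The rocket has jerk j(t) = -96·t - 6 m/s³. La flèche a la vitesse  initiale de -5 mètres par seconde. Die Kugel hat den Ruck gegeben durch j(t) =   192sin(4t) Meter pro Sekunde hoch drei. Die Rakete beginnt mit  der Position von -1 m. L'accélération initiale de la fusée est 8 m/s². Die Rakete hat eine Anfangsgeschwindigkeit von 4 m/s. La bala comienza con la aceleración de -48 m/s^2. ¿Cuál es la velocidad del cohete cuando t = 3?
Necesitamos integrar nuestra ecuación de la sacudida j(t) = -96·t - 6 2 veces. Tomando ∫j(t)dt y aplicando a(0) = 8, encontramos a(t) = -48·t^2 - 6·t + 8. Integrando la aceleración y usando la condición inicial v(0) = 4, obtenemos v(t) = -16·t^3 - 3·t^2 + 8·t + 4. Tenemos la velocidad v(t) = -16·t^3 - 3·t^2 + 8·t + 4. Sustituyendo t = 3: v(3) = -431.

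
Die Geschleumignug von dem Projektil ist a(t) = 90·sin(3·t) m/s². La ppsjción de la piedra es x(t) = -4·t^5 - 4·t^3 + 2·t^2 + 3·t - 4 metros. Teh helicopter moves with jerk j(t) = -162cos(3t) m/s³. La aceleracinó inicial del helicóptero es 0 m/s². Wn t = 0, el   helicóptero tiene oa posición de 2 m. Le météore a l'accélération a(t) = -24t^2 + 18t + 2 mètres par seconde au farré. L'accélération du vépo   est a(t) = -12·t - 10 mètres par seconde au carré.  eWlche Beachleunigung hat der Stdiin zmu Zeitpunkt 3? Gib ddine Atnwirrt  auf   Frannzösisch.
En partant de la position x(t) = -4·t^5 - 4·t^3 + 2·t^2 + 3·t - 4, nous prenons 2 dérivées. La dérivée de la position donne la vitesse: v(t) = -20·t^4 - 12·t^2 + 4·t + 3. En dérivant la vitesse, nous obtenons l'accélération: a(t) = -80·t^3 - 24·t + 4. Nous avons l'accélération a(t) = -80·t^3 - 24·t + 4. En substituant t = 3: a(3) = -2228.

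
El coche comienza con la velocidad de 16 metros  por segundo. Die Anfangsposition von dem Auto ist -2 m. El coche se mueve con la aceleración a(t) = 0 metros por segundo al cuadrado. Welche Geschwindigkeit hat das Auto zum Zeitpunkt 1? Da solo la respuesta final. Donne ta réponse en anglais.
At t = 1, v = 16.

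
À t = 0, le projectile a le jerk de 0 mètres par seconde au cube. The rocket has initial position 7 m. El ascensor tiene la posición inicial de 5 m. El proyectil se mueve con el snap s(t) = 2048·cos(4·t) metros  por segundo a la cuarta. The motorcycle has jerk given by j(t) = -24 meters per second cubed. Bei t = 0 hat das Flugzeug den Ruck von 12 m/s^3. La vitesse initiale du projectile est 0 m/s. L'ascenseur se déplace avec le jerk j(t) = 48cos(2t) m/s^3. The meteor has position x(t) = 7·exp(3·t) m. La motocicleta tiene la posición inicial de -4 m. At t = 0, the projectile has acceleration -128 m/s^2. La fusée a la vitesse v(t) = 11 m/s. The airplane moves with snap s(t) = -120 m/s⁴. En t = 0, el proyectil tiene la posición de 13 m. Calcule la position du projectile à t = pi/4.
En partant du snap s(t) = 2048·cos(4·t), nous prenons 4 intégrales. En prenant ∫s(t)dt et en appliquant j(0) = 0, nous trouvons j(t) = 512·sin(4·t). L'intégrale du jerk est l'accélération. En utilisant a(0) = -128, nous obtenons a(t) = -128·cos(4·t). L'intégrale de l'accélération est la vitesse. En utilisant v(0) = 0, nous obtenons v(t) = -32·sin(4·t). En prenant ∫v(t)dt et en appliquant x(0) = 13, nous trouvons x(t) = 8·cos(4·t) + 5. De l'équation de la position x(t) = 8·cos(4·t) + 5, nous substituons t = pi/4 pour obtenir x = -3.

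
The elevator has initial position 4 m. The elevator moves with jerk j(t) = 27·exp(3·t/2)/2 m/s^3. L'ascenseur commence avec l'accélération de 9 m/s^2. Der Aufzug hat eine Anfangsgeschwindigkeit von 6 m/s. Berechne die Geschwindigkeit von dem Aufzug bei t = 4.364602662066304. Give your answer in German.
Um dies zu lösen, müssen wir 2 Stammfunktionen unserer Gleichung für den Ruck j(t) = 27·exp(3·t/2)/2 finden. Durch Integration von dem Ruck und Verwendung der Anfangsbedingung a(0) = 9, erhalten wir a(t) = 9·exp(3·t/2). Mit ∫a(t)dt und Anwendung von v(0) = 6, finden wir v(t) = 6·exp(3·t/2). Mit v(t) = 6·exp(3·t/2) und Einsetzen von t = 4.364602662066304, finden wir v = 4182.49594074574.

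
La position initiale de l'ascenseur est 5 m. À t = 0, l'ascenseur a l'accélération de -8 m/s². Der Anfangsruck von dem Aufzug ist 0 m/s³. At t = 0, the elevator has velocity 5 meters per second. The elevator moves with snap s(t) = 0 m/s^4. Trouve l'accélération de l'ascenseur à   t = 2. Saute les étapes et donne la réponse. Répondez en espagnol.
La aceleración en t = 2 es a = -8.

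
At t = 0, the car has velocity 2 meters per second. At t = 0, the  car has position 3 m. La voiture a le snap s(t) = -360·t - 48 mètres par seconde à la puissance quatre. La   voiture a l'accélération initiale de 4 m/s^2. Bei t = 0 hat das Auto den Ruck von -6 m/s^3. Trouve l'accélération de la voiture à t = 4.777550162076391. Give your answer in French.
Pour résoudre ceci, nous devons prendre 2 intégrales de notre équation du snap s(t) = -360·t - 48. En intégrant le snap et en utilisant la condition initiale j(0) = -6, nous obtenons j(t) = -180·t^2 - 48·t - 6. En prenant ∫j(t)dt et en appliquant a(0) = 4, nous trouvons a(t) = -60·t^3 - 24·t^2 - 6·t + 4. De l'équation de l'accélération a(t) = -60·t^3 - 24·t^2 - 6·t + 4, nous substituons t = 4.777550162076391 pour obtenir a = -7115.31575935925.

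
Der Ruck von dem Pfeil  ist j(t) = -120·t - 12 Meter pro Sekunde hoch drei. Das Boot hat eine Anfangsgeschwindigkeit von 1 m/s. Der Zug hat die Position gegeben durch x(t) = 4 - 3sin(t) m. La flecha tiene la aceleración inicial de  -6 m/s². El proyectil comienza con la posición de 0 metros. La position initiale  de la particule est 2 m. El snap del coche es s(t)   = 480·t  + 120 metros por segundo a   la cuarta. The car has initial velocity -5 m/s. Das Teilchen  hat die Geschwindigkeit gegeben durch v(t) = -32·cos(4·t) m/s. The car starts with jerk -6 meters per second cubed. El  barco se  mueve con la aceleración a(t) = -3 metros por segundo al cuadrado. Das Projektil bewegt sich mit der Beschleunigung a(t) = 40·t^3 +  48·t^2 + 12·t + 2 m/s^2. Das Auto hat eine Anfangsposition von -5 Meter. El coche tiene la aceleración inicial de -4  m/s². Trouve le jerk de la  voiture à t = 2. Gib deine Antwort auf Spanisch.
Partiendo del snap s(t) = 480·t + 120, tomamos 1 integral. La integral del snap, con j(0) = -6, da la sacudida: j(t) = 240·t^2 + 120·t - 6. Usando j(t) = 240·t^2 + 120·t - 6 y sustituyendo t = 2, encontramos j = 1194.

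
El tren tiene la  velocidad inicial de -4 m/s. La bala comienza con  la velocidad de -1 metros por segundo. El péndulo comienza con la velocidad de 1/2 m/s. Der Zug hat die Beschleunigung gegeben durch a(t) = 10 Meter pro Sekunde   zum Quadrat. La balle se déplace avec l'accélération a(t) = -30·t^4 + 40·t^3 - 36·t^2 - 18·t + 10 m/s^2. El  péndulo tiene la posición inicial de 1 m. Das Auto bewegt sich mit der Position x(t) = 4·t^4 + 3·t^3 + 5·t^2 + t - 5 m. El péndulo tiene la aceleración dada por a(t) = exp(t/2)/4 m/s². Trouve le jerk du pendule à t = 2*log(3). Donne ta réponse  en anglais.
To solve this, we need to take 1 derivative of our acceleration equation a(t) = exp(t/2)/4. Differentiating acceleration, we get jerk: j(t) = exp(t/2)/8. We have jerk j(t) = exp(t/2)/8. Substituting t = 2*log(3): j(2*log(3)) = 3/8.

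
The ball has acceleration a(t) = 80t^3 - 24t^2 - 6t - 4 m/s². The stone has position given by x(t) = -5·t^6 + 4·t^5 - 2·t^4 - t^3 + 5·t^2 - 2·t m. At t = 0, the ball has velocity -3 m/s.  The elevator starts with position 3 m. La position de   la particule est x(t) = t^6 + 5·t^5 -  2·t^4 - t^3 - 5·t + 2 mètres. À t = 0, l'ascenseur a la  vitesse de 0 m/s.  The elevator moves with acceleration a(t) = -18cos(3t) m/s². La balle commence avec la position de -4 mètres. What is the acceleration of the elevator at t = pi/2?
From the given acceleration equation a(t) = -18·cos(3·t), we substitute t = pi/2 to get a = 0.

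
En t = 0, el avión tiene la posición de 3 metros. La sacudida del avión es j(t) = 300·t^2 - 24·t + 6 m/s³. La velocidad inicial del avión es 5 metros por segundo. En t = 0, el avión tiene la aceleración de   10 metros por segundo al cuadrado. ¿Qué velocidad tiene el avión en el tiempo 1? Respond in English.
To solve this, we need to take 2 antiderivatives of our jerk equation j(t) = 300·t^2 - 24·t + 6. The integral of jerk, with a(0) = 10, gives acceleration: a(t) = 100·t^3 - 12·t^2 + 6·t + 10. Finding the integral of a(t) and using v(0) = 5: v(t) = 25·t^4 - 4·t^3 + 3·t^2 + 10·t + 5. Using v(t) = 25·t^4 - 4·t^3 + 3·t^2 + 10·t + 5 and substituting t = 1, we find v = 39.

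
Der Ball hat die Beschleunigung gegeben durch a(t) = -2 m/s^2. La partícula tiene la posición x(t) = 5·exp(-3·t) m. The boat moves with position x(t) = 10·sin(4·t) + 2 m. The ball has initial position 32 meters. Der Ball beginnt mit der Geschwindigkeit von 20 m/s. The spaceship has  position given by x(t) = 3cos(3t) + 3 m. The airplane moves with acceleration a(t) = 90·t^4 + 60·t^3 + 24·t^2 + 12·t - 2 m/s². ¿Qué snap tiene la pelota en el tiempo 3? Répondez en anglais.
Starting from acceleration a(t) = -2, we take 2 derivatives. Differentiating acceleration, we get jerk: j(t) = 0. The derivative of jerk gives snap: s(t) = 0. Using s(t) = 0 and substituting t = 3, we find s = 0.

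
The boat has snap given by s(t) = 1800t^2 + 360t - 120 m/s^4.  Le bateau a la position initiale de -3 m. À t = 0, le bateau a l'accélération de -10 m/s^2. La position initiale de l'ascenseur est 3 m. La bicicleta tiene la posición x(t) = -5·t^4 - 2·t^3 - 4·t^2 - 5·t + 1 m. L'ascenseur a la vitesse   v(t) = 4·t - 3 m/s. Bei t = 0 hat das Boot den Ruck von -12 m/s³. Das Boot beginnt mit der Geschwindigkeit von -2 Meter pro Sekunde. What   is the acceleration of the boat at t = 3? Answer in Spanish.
Necesitamos integrar nuestra ecuación del snap s(t) = 1800·t^2 + 360·t - 120 2 veces. La integral del snap es la sacudida. Usando j(0) = -12, obtenemos j(t) = 600·t^3 + 180·t^2 - 120·t - 12. La integral de la sacudida, con a(0) = -10, da la aceleración: a(t) = 150·t^4 + 60·t^3 - 60·t^2 - 12·t - 10. Usando a(t) = 150·t^4 + 60·t^3 - 60·t^2 - 12·t - 10 y sustituyendo t = 3, encontramos a = 13184.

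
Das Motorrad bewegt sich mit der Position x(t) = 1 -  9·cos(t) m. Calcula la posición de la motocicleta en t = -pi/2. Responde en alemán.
Wir haben die Position x(t) = 1 - 9·cos(t). Durch Einsetzen von t = -pi/2: x(-pi/2) = 1.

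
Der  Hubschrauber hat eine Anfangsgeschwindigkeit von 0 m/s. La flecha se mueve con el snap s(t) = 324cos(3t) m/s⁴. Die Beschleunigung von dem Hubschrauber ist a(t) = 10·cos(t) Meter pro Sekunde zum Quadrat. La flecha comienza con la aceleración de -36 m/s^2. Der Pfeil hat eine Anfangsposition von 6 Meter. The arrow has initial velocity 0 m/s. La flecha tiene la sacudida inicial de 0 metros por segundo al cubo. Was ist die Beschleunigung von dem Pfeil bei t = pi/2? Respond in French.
Nous devons trouver l'intégrale de notre équation du snap s(t) = 324·cos(3·t) 2 fois. En intégrant le snap et en utilisant la condition initiale j(0) = 0, nous obtenons j(t) = 108·sin(3·t). L'intégrale du jerk est l'accélération. En utilisant a(0) = -36, nous obtenons a(t) = -36·cos(3·t). Nous avons l'accélération a(t) = -36·cos(3·t). En substituant t = pi/2: a(pi/2) = 0.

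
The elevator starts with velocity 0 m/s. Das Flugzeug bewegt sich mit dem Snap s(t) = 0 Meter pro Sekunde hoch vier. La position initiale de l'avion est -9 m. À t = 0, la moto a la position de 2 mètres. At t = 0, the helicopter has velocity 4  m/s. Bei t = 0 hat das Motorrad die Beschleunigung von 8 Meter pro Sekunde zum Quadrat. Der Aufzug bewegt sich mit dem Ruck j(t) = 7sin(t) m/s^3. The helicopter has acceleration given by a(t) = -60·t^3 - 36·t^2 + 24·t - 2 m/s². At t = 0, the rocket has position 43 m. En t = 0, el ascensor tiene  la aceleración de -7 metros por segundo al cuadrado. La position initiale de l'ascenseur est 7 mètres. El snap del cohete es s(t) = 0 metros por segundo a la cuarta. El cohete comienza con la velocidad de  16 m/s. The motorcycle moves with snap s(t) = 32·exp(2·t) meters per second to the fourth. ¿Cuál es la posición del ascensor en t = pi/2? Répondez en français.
En partant du jerk j(t) = 7·sin(t), nous prenons 3 primitives. En prenant ∫j(t)dt et en appliquant a(0) = -7, nous trouvons a(t) = -7·cos(t). La primitive de l'accélération, avec v(0) = 0, donne la vitesse: v(t) = -7·sin(t). L'intégrale de la vitesse, avec x(0) = 7, donne la position: x(t) = 7·cos(t). Nous avons la position x(t) = 7·cos(t). En substituant t = pi/2: x(pi/2) = 0.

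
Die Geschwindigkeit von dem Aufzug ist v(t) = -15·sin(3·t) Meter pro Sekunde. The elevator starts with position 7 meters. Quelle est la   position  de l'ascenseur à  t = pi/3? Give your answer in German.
Wir müssen die Stammfunktion unserer Gleichung für die Geschwindigkeit v(t) = -15·sin(3·t) 1-mal finden. Die Stammfunktion von der Geschwindigkeit ist die Position. Mit x(0) = 7 erhalten wir x(t) = 5·cos(3·t) + 2. Aus der Gleichung für die Position x(t) = 5·cos(3·t) + 2, setzen wir t = pi/3 ein und erhalten x = -3.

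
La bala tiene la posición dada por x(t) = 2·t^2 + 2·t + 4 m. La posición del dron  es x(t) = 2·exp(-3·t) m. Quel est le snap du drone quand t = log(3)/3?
Pour résoudre ceci, nous devons prendre 4 dérivées de notre équation de la position x(t) = 2·exp(-3·t). En prenant d/dt de x(t), nous trouvons v(t) = -6·exp(-3·t). La dérivée de la vitesse donne l'accélération: a(t) = 18·exp(-3·t). La dérivée de l'accélération donne le jerk: j(t) = -54·exp(-3·t). En prenant d/dt de j(t), nous trouvons s(t) = 162·exp(-3·t). De l'équation du snap s(t) = 162·exp(-3·t), nous substituons t = log(3)/3 pour obtenir s = 54.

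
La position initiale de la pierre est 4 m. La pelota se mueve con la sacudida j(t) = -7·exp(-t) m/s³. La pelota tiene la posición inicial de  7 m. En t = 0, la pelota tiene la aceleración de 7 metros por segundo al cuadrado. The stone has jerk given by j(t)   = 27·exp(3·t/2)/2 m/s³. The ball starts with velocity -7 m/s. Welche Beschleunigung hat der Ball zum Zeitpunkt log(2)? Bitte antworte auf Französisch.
Nous devons trouver l'intégrale de notre équation du jerk j(t) = -7·exp(-t) 1 fois. En prenant ∫j(t)dt et en appliquant a(0) = 7, nous trouvons a(t) = 7·exp(-t). En utilisant a(t) = 7·exp(-t) et en substituant t = log(2), nous trouvons a = 7/2.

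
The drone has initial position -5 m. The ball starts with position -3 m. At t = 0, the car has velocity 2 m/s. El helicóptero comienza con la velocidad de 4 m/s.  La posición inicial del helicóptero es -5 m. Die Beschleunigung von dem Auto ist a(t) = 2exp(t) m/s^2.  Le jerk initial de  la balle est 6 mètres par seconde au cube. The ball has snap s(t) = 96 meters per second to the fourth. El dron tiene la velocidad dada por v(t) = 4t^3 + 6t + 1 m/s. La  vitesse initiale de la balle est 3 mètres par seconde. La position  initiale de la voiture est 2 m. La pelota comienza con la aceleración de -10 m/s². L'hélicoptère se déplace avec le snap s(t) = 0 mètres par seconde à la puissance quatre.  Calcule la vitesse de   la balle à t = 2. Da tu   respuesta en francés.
Pour résoudre ceci, nous devons prendre 3 intégrales de notre équation du snap s(t) = 96. L'intégrale du snap, avec j(0) = 6, donne le jerk: j(t) = 96·t + 6. La primitive du jerk est l'accélération. En utilisant a(0) = -10, nous obtenons a(t) = 48·t^2 + 6·t - 10. L'intégrale de l'accélération, avec v(0) = 3, donne la vitesse: v(t) = 16·t^3 + 3·t^2 - 10·t + 3. De l'équation de la vitesse v(t) = 16·t^3 + 3·t^2 - 10·t + 3, nous substituons t = 2 pour obtenir v = 123.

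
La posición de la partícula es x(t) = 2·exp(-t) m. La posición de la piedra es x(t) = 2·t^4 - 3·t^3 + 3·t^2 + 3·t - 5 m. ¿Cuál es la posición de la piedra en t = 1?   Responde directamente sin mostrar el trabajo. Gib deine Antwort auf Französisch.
La position à t = 1 est x = 0.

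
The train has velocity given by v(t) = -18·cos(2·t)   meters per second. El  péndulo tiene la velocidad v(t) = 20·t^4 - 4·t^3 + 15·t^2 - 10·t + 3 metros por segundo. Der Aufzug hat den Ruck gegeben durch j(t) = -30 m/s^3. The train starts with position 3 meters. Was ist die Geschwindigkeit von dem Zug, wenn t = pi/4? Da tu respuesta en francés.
De l'équation de la vitesse v(t) = -18·cos(2·t), nous substituons t = pi/4 pour obtenir v = 0.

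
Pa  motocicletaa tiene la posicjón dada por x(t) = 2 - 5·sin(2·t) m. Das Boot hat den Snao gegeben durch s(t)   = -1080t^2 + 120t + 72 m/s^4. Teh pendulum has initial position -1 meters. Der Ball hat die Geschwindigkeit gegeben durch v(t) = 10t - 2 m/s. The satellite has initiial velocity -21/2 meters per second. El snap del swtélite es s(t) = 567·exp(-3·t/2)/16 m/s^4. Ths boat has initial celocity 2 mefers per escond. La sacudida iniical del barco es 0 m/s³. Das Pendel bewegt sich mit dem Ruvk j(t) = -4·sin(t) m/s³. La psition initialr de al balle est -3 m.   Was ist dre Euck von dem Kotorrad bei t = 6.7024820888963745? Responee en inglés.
Starting from position x(t) = 2 - 5·sin(2·t), we take 3 derivatives. Taking d/dt of x(t), we find v(t) = -10·cos(2·t). The derivative of velocity gives acceleration: a(t) = 20·sin(2·t). Differentiating acceleration, we get jerk: j(t) = 40·cos(2·t). Using j(t) = 40·cos(2·t) and substituting t = 6.7024820888963745, we find j = 26.7403783466792.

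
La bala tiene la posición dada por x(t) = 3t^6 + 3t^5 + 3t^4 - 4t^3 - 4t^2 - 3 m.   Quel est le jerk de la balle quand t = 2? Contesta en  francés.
Nous devons dériver notre équation de la position x(t) = 3·t^6 + 3·t^5 + 3·t^4 - 4·t^3 - 4·t^2 - 3 3 fois. La dérivée de la position donne la vitesse: v(t) = 18·t^5 + 15·t^4 + 12·t^3 - 12·t^2 - 8·t. En prenant d/dt de v(t), nous trouvons a(t) = 90·t^4 + 60·t^3 + 36·t^2 - 24·t - 8. La dérivée de l'accélération donne le jerk: j(t) = 360·t^3 + 180·t^2 + 72·t - 24. De l'équation du jerk j(t) = 360·t^3 + 180·t^2 + 72·t - 24, nous substituons t = 2 pour obtenir j = 3720.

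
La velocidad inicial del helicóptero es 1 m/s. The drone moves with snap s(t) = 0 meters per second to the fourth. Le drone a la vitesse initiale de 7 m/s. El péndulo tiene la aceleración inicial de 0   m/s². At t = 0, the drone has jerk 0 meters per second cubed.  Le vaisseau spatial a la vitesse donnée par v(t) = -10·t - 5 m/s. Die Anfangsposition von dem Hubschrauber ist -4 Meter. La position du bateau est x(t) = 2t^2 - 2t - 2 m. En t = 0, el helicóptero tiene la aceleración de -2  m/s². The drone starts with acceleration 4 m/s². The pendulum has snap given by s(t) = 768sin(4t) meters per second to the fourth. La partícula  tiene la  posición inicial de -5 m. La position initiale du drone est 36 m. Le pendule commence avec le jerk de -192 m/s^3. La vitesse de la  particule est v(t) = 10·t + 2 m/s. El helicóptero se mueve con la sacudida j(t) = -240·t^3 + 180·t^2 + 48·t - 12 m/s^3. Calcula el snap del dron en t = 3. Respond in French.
De l'équation du snap s(t) = 0, nous substituons t = 3 pour obtenir s = 0.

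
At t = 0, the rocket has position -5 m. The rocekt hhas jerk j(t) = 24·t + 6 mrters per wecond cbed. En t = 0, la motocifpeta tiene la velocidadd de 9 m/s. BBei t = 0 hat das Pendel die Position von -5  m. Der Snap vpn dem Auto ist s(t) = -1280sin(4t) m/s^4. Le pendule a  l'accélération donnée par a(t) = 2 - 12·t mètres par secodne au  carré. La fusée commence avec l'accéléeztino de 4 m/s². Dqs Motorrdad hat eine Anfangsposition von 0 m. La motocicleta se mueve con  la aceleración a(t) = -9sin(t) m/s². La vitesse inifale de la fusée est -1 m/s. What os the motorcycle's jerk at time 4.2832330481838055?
We must differentiate our acceleration equation a(t) = -9·sin(t) 1 time. Differentiating acceleration, we get jerk: j(t) = -9·cos(t). We have jerk j(t) = -9·cos(t). Substituting t = 4.2832330481838055: j(4.2832330481838055) = 3.74493082770564.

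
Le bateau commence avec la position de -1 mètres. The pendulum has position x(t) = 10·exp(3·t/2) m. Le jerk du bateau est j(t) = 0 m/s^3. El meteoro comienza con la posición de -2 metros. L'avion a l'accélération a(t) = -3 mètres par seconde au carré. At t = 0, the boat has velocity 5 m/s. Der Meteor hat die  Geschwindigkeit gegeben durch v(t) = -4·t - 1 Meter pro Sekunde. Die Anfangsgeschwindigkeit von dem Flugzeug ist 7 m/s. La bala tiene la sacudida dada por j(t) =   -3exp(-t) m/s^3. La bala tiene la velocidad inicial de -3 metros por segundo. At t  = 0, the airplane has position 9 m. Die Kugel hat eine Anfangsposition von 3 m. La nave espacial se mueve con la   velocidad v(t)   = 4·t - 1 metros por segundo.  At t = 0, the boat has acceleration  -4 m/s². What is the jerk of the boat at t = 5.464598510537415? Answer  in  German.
Mit j(t) = 0 und Einsetzen von t = 5.464598510537415, finden wir j = 0.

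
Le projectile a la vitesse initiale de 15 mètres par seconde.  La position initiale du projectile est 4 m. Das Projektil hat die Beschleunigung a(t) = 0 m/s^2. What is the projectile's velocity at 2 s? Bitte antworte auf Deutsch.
Wir müssen die Stammfunktion unserer Gleichung für die Beschleunigung a(t) = 0 1-mal finden. Das Integral von der Beschleunigung ist die Geschwindigkeit. Mit v(0) = 15 erhalten wir v(t) = 15. Mit v(t) = 15 und Einsetzen von t = 2, finden wir v = 15.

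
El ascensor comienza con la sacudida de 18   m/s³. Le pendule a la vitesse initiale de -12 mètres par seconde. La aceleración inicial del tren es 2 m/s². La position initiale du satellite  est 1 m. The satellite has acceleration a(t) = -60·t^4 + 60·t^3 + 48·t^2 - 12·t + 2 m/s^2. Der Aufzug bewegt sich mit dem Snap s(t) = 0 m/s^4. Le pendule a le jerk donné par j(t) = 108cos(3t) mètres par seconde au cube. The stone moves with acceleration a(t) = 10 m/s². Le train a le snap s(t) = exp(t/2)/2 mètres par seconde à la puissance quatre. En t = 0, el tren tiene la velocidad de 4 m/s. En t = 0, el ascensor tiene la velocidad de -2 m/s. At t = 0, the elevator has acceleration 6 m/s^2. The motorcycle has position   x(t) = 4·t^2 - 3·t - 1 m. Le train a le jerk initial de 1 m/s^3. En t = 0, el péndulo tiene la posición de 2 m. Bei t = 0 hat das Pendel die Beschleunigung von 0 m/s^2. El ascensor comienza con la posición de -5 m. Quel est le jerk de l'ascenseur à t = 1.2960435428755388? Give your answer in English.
We must find the integral of our snap equation s(t) = 0 1 time. Taking ∫s(t)dt and applying j(0) = 18, we find j(t) = 18. From the given jerk equation j(t) = 18, we substitute t = 1.2960435428755388 to get j = 18.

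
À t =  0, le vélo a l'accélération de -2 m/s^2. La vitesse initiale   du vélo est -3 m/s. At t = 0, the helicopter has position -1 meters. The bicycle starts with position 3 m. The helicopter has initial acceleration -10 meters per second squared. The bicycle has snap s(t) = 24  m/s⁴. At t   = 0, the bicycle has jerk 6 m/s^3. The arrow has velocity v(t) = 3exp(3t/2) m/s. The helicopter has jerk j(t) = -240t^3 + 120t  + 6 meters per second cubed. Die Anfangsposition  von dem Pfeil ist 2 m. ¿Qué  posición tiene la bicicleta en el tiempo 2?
Partiendo del snap s(t) = 24, tomamos 4 integrales. Tomando ∫s(t)dt y aplicando j(0) = 6, encontramos j(t) = 24·t + 6. La integral de la sacudida es la aceleración. Usando a(0) = -2, obtenemos a(t) = 12·t^2 + 6·t - 2. La integral de la aceleración, con v(0) = -3, da la velocidad: v(t) = 4·t^3 + 3·t^2 - 2·t - 3. La integral de la velocidad, con x(0) = 3, da la posición: x(t) = t^4 + t^3 - t^2 - 3·t + 3. Usando x(t) = t^4 + t^3 - t^2 - 3·t + 3 y sustituyendo t = 2, encontramos x = 17.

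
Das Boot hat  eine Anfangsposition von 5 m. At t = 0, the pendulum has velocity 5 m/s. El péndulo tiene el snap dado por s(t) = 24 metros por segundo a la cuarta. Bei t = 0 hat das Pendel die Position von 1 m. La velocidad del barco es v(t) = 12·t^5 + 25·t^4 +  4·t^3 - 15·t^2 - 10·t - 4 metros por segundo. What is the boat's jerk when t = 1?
Starting from velocity v(t) = 12·t^5 + 25·t^4 + 4·t^3 - 15·t^2 - 10·t - 4, we take 2 derivatives. Differentiating velocity, we get acceleration: a(t) = 60·t^4 + 100·t^3 + 12·t^2 - 30·t - 10. The derivative of acceleration gives jerk: j(t) = 240·t^3 + 300·t^2 + 24·t - 30. We have jerk j(t) = 240·t^3 + 300·t^2 + 24·t - 30. Substituting t = 1: j(1) = 534.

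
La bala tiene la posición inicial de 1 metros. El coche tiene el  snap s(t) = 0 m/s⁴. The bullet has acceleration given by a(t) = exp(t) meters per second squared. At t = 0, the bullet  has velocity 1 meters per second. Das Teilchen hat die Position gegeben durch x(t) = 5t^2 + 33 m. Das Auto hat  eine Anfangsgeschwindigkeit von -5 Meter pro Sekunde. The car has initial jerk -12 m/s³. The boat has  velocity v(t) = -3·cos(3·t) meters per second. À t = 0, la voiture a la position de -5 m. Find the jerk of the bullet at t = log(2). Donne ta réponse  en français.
Pour résoudre ceci, nous devons prendre 1 dérivée de notre équation de l'accélération a(t) = exp(t). La dérivée de l'accélération donne le jerk: j(t) = exp(t). Nous avons le jerk j(t) = exp(t). En substituant t = log(2): j(log(2)) = 2.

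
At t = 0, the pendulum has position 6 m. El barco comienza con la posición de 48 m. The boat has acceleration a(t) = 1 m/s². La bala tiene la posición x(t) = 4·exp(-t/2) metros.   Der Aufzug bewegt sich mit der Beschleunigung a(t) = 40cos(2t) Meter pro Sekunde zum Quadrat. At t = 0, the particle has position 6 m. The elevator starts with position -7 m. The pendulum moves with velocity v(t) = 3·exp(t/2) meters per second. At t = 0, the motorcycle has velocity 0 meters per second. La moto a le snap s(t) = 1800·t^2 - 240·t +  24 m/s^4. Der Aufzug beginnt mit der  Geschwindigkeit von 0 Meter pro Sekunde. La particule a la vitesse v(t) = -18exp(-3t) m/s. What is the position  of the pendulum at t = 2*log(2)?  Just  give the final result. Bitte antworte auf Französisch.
À t = 2*log(2), x = 12.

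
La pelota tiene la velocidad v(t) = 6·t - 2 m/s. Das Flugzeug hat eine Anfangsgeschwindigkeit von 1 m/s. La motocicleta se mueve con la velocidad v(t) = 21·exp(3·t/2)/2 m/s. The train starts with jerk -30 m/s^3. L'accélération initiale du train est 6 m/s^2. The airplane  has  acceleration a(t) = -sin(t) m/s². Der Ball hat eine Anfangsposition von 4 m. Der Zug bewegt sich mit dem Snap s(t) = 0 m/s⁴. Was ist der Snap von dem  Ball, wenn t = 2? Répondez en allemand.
Wir müssen unsere Gleichung für die Geschwindigkeit v(t) = 6·t - 2 3-mal ableiten. Mit d/dt von v(t) finden wir a(t) = 6. Durch Ableiten von der Beschleunigung erhalten wir den Ruck: j(t) = 0. Mit d/dt von j(t) finden wir s(t) = 0. Aus der Gleichung für den Snap s(t) = 0, setzen wir t = 2 ein und erhalten s = 0.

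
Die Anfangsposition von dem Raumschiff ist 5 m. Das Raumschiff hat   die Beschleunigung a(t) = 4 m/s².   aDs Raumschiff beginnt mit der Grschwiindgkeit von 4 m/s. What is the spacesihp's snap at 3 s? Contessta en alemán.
Ausgehend von der Beschleunigung a(t) = 4, nehmen wir 2 Ableitungen. Die Ableitung von der Beschleunigung ergibt den Ruck: j(t) = 0. Mit d/dt von j(t) finden wir s(t) = 0. Aus der Gleichung für den Snap s(t) = 0, setzen wir t = 3 ein und erhalten s = 0.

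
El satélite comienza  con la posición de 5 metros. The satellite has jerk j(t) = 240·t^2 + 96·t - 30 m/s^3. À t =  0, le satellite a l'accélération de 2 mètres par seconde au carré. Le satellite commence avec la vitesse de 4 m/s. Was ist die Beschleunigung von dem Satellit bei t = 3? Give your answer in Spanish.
Necesitamos integrar nuestra ecuación de la sacudida j(t) = 240·t^2 + 96·t - 30 1 vez. La integral de la sacudida es la aceleración. Usando a(0) = 2, obtenemos a(t) = 80·t^3 + 48·t^2 - 30·t + 2. De la ecuación de la aceleración a(t) = 80·t^3 + 48·t^2 - 30·t + 2, sustituimos t = 3 para obtener a = 2504.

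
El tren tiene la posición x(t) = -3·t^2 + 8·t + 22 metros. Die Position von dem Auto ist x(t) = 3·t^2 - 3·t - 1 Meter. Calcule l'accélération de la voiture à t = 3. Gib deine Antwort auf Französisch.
Nous devons dériver notre équation de la position x(t) = 3·t^2 - 3·t - 1 2 fois. La dérivée de la position donne la vitesse: v(t) = 6·t - 3. En dérivant la vitesse, nous obtenons l'accélération: a(t) = 6. De l'équation de l'accélération a(t) = 6, nous substituons t = 3 pour obtenir a = 6.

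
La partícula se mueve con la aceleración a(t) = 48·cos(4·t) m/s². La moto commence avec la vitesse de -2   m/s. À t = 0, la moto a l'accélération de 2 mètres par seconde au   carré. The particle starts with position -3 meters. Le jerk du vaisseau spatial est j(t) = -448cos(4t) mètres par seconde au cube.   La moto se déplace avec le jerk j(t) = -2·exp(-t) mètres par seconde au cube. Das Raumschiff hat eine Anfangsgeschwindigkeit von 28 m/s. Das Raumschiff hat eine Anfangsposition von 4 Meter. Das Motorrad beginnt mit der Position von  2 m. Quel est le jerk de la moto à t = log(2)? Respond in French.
En utilisant j(t) = -2·exp(-t) et en substituant t = log(2), nous trouvons j = -1.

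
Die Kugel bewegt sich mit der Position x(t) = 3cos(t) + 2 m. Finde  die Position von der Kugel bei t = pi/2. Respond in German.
Mit x(t) = 3·cos(t) + 2 und Einsetzen von t = pi/2, finden wir x = 2.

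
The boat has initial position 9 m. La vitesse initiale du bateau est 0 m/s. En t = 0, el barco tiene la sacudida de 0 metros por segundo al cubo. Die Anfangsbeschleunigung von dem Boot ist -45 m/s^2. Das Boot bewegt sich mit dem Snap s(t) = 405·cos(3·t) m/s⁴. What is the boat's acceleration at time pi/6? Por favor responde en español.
Necesitamos integrar nuestra ecuación del snap s(t) = 405·cos(3·t) 2 veces. La antiderivada del snap es la sacudida. Usando j(0) = 0, obtenemos j(t) = 135·sin(3·t). La integral de la sacudida, con a(0) = -45, da la aceleración: a(t) = -45·cos(3·t). Usando a(t) = -45·cos(3·t) y sustituyendo t = pi/6, encontramos a = 0.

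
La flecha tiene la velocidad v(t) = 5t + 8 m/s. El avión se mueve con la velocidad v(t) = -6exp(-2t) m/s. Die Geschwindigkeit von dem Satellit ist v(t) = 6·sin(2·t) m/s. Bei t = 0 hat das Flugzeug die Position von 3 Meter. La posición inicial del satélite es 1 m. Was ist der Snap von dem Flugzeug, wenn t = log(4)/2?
Wir müssen unsere Gleichung für die Geschwindigkeit v(t) = -6·exp(-2·t) 3-mal ableiten. Durch Ableiten von der Geschwindigkeit erhalten wir die Beschleunigung: a(t) = 12·exp(-2·t). Mit d/dt von a(t) finden wir j(t) = -24·exp(-2·t). Mit d/dt von j(t) finden wir s(t) = 48·exp(-2·t). Aus der Gleichung für den Snap s(t) = 48·exp(-2·t), setzen wir t = log(4)/2 ein und erhalten s = 12.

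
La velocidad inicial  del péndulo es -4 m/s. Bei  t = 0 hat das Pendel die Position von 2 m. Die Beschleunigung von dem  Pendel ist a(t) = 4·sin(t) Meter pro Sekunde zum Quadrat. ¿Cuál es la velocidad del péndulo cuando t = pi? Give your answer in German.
Wir müssen unsere Gleichung für die Beschleunigung a(t) = 4·sin(t) 1-mal integrieren. Durch Integration von der Beschleunigung und Verwendung der Anfangsbedingung v(0) = -4, erhalten wir v(t) = -4·cos(t). Aus der Gleichung für die Geschwindigkeit v(t) = -4·cos(t), setzen wir t = pi ein und erhalten v = 4.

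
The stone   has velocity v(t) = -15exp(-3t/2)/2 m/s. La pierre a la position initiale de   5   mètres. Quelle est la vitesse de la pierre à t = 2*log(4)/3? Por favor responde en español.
Usando v(t) = -15·exp(-3·t/2)/2 y sustituyendo t = 2*log(4)/3, encontramos v = -15/8.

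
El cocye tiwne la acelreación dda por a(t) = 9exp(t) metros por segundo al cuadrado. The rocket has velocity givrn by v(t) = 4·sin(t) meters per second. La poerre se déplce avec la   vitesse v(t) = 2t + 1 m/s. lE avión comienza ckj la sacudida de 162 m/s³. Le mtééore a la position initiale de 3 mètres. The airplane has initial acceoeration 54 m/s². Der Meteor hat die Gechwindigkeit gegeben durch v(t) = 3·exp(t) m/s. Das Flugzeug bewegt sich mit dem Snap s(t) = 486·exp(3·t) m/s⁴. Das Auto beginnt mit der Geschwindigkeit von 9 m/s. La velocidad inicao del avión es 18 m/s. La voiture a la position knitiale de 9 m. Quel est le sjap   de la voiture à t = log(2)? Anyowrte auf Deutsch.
Ausgehend von der Beschleunigung a(t) = 9·exp(t), nehmen wir 2 Ableitungen. Die Ableitung von der Beschleunigung ergibt den Ruck: j(t) = 9·exp(t). Mit d/dt von j(t) finden wir s(t) = 9·exp(t). Aus der Gleichung für den Snap s(t) = 9·exp(t), setzen wir t = log(2) ein und erhalten s = 18.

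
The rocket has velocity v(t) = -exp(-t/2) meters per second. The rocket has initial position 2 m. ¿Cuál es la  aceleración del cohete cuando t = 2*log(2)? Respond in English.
We must differentiate our velocity equation v(t) = -exp(-t/2) 1 time. Taking d/dt of v(t), we find a(t) = exp(-t/2)/2. Using a(t) = exp(-t/2)/2 and substituting t = 2*log(2), we find a = 1/4.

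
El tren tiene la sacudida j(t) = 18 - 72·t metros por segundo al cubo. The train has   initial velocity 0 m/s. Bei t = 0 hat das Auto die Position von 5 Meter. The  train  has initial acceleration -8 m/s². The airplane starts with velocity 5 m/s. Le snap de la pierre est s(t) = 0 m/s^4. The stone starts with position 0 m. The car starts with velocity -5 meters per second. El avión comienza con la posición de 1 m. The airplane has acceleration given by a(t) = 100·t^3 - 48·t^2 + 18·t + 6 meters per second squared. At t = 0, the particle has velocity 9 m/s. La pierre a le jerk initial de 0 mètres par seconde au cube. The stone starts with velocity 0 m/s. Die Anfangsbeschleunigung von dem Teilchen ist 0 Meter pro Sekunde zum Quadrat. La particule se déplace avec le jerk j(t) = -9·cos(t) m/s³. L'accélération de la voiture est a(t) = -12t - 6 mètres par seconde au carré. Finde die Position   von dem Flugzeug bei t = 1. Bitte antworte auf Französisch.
Nous devons trouver l'intégrale de notre équation de l'accélération a(t) = 100·t^3 - 48·t^2 + 18·t + 6 2 fois. La primitive de l'accélération, avec v(0) = 5, donne la vitesse: v(t) = 25·t^4 - 16·t^3 + 9·t^2 + 6·t + 5. La primitive de la vitesse est la position. En utilisant x(0) = 1, nous obtenons x(t) = 5·t^5 - 4·t^4 + 3·t^3 + 3·t^2 + 5·t + 1. En utilisant x(t) = 5·t^5 - 4·t^4 + 3·t^3 + 3·t^2 + 5·t + 1 et en substituant t = 1, nous trouvons x = 13.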